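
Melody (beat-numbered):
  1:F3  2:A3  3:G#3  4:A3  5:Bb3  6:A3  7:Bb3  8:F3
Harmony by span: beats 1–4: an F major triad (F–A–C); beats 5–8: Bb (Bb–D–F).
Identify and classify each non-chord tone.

The harmony at that moment is F major triad (F, A, C); G#3 is not a chord tone.
It is approached by step down from A3 and left by step up to A3.
Step away and step back to the same note — a neighbor tone (lower neighbor).
The harmony at that moment is Bb major triad (Bb, D, F); A3 is not a chord tone.
It is approached by step down from Bb3 and left by step up to Bb3.
Step away and step back to the same note — a neighbor tone (lower neighbor).

G#3 (beat 3) — neighbor tone; A3 (beat 6) — neighbor tone.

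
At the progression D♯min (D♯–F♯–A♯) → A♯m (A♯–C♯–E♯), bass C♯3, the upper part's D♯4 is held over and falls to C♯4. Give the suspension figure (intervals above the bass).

At the second chord the bass is C♯3. The suspended D♯4 lies a ninth above the bass; after resolving down by step to C♯4, the interval above the bass becomes an octave.
Suspension figures are named by those two intervals: 9–8.

9–8 suspension.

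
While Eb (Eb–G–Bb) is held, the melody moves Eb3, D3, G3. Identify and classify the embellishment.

D3 is an escape tone.

The harmony at that moment is Eb major triad (Eb, G, Bb); D3 is not a chord tone.
It is approached by step down from Eb3 and left by leap up to G3.
Step in, leap out — an escape tone.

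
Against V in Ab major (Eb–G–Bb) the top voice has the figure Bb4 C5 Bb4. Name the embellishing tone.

C5 is a neighbor tone.

The harmony at that moment is Eb major triad (Eb, G, Bb); C5 is not a chord tone.
It is approached by step up from Bb4 and left by step down to Bb4.
Step away and step back to the same note — a neighbor tone (upper neighbor).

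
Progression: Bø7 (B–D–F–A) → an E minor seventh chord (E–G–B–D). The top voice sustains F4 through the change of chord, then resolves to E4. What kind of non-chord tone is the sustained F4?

F4 is a suspension.

The harmony at that moment is E minor seventh chord (E, G, B, D); F4 is not a chord tone.
It is held over (the same pitch as the preceding F4) and left by step down to E4.
Held over from the previous chord and resolving down by step — a suspension.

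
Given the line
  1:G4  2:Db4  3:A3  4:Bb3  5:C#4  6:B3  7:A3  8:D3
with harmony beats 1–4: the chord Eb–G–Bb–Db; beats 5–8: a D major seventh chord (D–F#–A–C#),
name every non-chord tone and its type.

The harmony at that moment is Eb dominant seventh chord (Eb, G, Bb, Db); A3 is not a chord tone.
It is approached by leap down from Db4 and left by step up to Bb3.
Leap in, step out — an appoggiatura.
The harmony at that moment is D major seventh chord (D, F#, A, C#); B3 is not a chord tone.
It is approached by step down from C#4 and left by step down to A3.
Step in, step out in the same direction — a passing tone.

A3 (beat 3) — appoggiatura; B3 (beat 6) — passing tone.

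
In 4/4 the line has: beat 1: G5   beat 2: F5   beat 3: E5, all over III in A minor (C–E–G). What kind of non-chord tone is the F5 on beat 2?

The harmony at that moment is C major triad (C, E, G); F5 is not a chord tone.
It is approached by step down from G5 and left by step down to E5.
Step in, step out in the same direction — a passing tone.

Passing tone.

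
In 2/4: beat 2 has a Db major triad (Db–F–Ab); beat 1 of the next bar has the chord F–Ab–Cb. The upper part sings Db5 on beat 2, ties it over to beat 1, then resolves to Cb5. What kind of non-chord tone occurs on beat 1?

The harmony at that moment is F diminished triad (F, Ab, Cb); Db5 is not a chord tone.
It is held over (the same pitch as the preceding Db5) and left by step down to Cb5.
Held over from the previous chord and resolving down by step — a suspension.

Suspension.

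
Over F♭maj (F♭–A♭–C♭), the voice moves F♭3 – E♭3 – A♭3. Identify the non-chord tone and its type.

E♭3 is an escape tone.

The harmony at that moment is F♭ major triad (F♭, A♭, C♭); E♭3 is not a chord tone.
It is approached by step down from F♭3 and left by leap up to A♭3.
Step in, leap out — an escape tone.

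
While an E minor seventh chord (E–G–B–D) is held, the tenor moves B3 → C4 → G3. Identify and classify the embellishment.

The harmony at that moment is E minor seventh chord (E, G, B, D); C4 is not a chord tone.
It is approached by step up from B3 and left by leap down to G3.
Step in, leap out — an escape tone.

C4 is an escape tone.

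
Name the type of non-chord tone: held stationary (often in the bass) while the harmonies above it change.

Pedal tone.

Approach: none. Departure: none — a single pitch is sustained while the chords change around it, passing through harmonies that do not contain it.
No melodic motion at all; the dissonance is created entirely by the moving harmonies against the stationary note — a pedal tone (pedal point).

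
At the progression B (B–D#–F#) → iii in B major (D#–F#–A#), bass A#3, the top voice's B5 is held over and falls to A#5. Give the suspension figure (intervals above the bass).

9–8 suspension.

At the second chord the bass is A#3. The suspended B5 lies a ninth above the bass; after resolving down by step to A#5, the interval above the bass becomes an octave.
Suspension figures are named by those two intervals: 9–8.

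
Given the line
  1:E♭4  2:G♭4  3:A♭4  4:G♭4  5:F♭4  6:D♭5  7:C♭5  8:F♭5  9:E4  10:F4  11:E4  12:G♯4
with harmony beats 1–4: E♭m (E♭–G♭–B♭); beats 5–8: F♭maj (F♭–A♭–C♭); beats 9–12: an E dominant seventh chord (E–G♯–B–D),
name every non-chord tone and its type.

The harmony at that moment is E♭ minor triad (E♭, G♭, B♭); A♭4 is not a chord tone.
It is approached by step up from G♭4 and left by step down to G♭4.
Step away and step back to the same note — a neighbor tone (upper neighbor).
The harmony at that moment is F♭ major triad (F♭, A♭, C♭); D♭5 is not a chord tone.
It is approached by leap up from F♭4 and left by step down to C♭5.
Leap in, step out — an appoggiatura.
The harmony at that moment is E dominant seventh chord (E, G♯, B, D); F4 is not a chord tone.
It is approached by step up from E4 and left by step down to E4.
Step away and step back to the same note — a neighbor tone (upper neighbor).

A♭4 (beat 3) — neighbor tone; D♭5 (beat 6) — appoggiatura; F4 (beat 10) — neighbor tone.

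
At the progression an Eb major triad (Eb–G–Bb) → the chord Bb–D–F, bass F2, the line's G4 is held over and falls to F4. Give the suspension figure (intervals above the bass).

At the second chord the bass is F2. The suspended G4 lies a ninth above the bass; after resolving down by step to F4, the interval above the bass becomes an octave.
Suspension figures are named by those two intervals: 9–8.

9–8 suspension.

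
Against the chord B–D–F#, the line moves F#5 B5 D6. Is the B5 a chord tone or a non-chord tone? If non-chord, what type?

B minor triad contains B, D, F#; B is the root, so it is a chord tone.

Chord tone (the root of B minor triad).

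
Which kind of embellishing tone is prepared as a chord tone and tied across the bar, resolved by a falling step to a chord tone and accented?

Suspension.

Approach: by preparation — the pitch is first a chord tone, then held (tied or repeated) while the harmony changes under it. Departure: down by step. Metric position: strong.
A prepared dissonance that resolves downward by step — a suspension. (The same figure resolving upward would be a retardation.)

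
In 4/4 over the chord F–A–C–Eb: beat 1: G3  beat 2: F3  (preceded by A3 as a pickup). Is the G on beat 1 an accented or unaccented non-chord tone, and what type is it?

The harmony at that moment is F dominant seventh chord (F, A, C, Eb); G3 is not a chord tone.
It is approached by step down from A3 and left by step down to F3.
Step in, step out in the same direction — a passing tone.
It falls on the downbeat, so it is accented.

Accented passing tone.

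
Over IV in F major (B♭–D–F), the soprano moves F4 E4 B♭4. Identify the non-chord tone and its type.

E4 is an escape tone.

The harmony at that moment is B♭ major triad (B♭, D, F); E4 is not a chord tone.
It is approached by step down from F4 and left by leap up to B♭4.
Step in, leap out — an escape tone.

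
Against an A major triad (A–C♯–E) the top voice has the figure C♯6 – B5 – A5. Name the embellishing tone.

B5 is a passing tone.

The harmony at that moment is A major triad (A, C♯, E); B5 is not a chord tone.
It is approached by step down from C♯6 and left by step down to A5.
Step in, step out in the same direction — a passing tone.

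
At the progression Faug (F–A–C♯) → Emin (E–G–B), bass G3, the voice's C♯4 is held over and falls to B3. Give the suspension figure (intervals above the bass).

4–3 suspension.

At the second chord the bass is G3. The suspended C♯4 lies a fourth above the bass; after resolving down by step to B3, the interval above the bass becomes a third.
Suspension figures are named by those two intervals: 4–3.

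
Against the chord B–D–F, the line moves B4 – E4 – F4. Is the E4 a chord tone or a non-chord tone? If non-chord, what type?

The harmony at that moment is B diminished triad (B, D, F); E4 is not a chord tone.
It is approached by leap down from B4 and left by step up to F4.
Leap in, step out — an appoggiatura.

Non-chord tone — an appoggiatura.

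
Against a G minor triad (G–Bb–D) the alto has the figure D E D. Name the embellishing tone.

The harmony at that moment is G minor triad (G, Bb, D); E is not a chord tone.
It is approached by step up from D and left by step down to D.
Step away and step back to the same note — a neighbor tone (upper neighbor).

E is a neighbor tone.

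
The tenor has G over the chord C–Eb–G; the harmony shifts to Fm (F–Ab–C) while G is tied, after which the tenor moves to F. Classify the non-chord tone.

G is a suspension.

The harmony at that moment is F minor triad (F, Ab, C); G is not a chord tone.
It is held over (the same pitch as the preceding G) and left by step down to F.
Held over from the previous chord and resolving down by step — a suspension.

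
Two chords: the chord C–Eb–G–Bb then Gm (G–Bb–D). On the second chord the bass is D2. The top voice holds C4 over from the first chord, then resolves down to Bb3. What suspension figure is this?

At the second chord the bass is D2. The suspended C4 lies a seventh above the bass; after resolving down by step to Bb3, the interval above the bass becomes a sixth.
Suspension figures are named by those two intervals: 7–6.

7–6 suspension.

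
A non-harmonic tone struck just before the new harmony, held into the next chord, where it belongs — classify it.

Approach: ahead of the chord change (typically by step), so it is dissonant against the current harmony. Departure: none — the same pitch is restated or held and is a chord tone of the new harmony.
Dissonant first, consonant once the harmony catches up: the note simply arrives early — an anticipation. (The reverse timing, consonant first and dissonant after the change, would be a suspension or retardation.)

Anticipation.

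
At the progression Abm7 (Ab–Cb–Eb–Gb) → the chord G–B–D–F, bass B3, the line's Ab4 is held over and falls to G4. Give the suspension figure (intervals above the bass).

7–6 suspension.

At the second chord the bass is B3. The suspended Ab4 lies a seventh above the bass; after resolving down by step to G4, the interval above the bass becomes a sixth.
Suspension figures are named by those two intervals: 7–6.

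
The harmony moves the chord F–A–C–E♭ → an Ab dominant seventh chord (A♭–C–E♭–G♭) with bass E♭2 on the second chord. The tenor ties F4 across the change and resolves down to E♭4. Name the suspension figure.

9–8 suspension.

At the second chord the bass is E♭2. The suspended F4 lies a ninth above the bass; after resolving down by step to E♭4, the interval above the bass becomes an octave.
Suspension figures are named by those two intervals: 9–8.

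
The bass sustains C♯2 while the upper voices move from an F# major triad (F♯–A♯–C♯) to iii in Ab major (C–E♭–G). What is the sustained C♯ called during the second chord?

The harmony at that moment is C minor triad (C, E♭, G); C♯2 is not a chord tone.
It is held over (the same pitch as the preceding C♯2) and then sustained as the same pitch into the next harmony.
Sustained through a change of harmony — a pedal tone.

Pedal tone (pedal point).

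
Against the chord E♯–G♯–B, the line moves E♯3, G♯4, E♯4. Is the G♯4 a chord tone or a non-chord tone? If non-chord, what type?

Chord tone (the third of E# diminished triad).

E# diminished triad contains E♯, G♯, B; G♯ is the third, so it is a chord tone.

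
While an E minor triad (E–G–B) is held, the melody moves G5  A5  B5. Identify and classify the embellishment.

A5 is a passing tone.

The harmony at that moment is E minor triad (E, G, B); A5 is not a chord tone.
It is approached by step up from G5 and left by step up to B5.
Step in, step out in the same direction — a passing tone.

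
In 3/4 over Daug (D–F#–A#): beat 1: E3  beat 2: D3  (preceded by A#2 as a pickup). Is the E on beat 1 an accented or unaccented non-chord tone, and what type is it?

The harmony at that moment is D augmented triad (D, F#, A#); E3 is not a chord tone.
It is approached by leap up from A#2 and left by step down to D3.
Leap in, step out — an appoggiatura.
It falls on the downbeat, so it is accented.

Accented appoggiatura.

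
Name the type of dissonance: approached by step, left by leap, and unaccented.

Approach: by step. Departure: by leap. Metric position: weak.
Step in, leap out, from a weak position — an escape tone (échappée). (It is the mirror image of the appoggiatura, which leaps in and steps out on a strong beat.)

Escape tone.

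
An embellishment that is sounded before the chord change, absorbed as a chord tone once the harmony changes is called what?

Anticipation.

Approach: ahead of the chord change (typically by step), so it is dissonant against the current harmony. Departure: none — the same pitch is restated or held and is a chord tone of the new harmony.
Dissonant first, consonant once the harmony catches up: the note simply arrives early — an anticipation. (The reverse timing, consonant first and dissonant after the change, would be a suspension or retardation.)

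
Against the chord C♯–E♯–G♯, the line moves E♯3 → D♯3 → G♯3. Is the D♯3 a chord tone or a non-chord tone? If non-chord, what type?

The harmony at that moment is C♯ major triad (C♯, E♯, G♯); D♯3 is not a chord tone.
It is approached by step down from E♯3 and left by leap up to G♯3.
Step in, leap out — an escape tone.

Non-chord tone — an escape tone.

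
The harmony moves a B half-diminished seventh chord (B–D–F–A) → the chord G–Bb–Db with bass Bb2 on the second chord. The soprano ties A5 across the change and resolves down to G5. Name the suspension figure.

At the second chord the bass is Bb2. The suspended A5 lies a seventh above the bass; after resolving down by step to G5, the interval above the bass becomes a sixth.
Suspension figures are named by those two intervals: 7–6.

7–6 suspension.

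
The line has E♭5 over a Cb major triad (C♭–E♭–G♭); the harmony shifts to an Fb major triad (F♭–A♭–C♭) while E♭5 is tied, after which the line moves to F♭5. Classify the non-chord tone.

The harmony at that moment is F♭ major triad (F♭, A♭, C♭); E♭5 is not a chord tone.
It is held over (the same pitch as the preceding E♭5) and left by step up to F♭5.
Held over from the previous chord and resolving up by step — a retardation.

E♭5 is a retardation.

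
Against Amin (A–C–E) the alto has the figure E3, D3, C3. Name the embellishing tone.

D3 is a passing tone.

The harmony at that moment is A minor triad (A, C, E); D3 is not a chord tone.
It is approached by step down from E3 and left by step down to C3.
Step in, step out in the same direction — a passing tone.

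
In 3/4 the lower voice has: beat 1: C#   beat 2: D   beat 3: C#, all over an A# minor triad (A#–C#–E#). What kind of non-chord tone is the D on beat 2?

The harmony at that moment is A# minor triad (A#, C#, E#); D is not a chord tone.
It is approached by step up from C# and left by step down to C#.
Step away and step back to the same note — a neighbor tone (upper neighbor).

Upper neighbor tone.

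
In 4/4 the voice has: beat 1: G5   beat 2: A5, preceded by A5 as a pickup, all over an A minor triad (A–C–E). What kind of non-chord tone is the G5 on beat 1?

The harmony at that moment is A minor triad (A, C, E); G5 is not a chord tone.
It is approached by step down from A5 and left by step up to A5.
Step away and step back to the same note — a neighbor tone (lower neighbor).

Lower neighbor tone.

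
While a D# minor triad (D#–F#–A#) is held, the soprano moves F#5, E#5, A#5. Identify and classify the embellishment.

The harmony at that moment is D# minor triad (D#, F#, A#); E#5 is not a chord tone.
It is approached by step down from F#5 and left by leap up to A#5.
Step in, leap out — an escape tone.

E#5 is an escape tone.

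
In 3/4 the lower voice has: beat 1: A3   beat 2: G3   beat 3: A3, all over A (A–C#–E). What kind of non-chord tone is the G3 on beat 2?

The harmony at that moment is A major triad (A, C#, E); G3 is not a chord tone.
It is approached by step down from A3 and left by step up to A3.
Step away and step back to the same note — a neighbor tone (lower neighbor).

Lower neighbor tone.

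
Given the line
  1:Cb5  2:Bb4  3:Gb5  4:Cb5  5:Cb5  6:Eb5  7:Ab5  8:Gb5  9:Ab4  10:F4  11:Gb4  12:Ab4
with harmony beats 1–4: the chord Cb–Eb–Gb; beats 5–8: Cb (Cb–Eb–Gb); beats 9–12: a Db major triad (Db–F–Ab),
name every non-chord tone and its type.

The harmony at that moment is Cb major triad (Cb, Eb, Gb); Bb4 is not a chord tone.
It is approached by step down from Cb5 and left by leap up to Gb5.
Step in, leap out — an escape tone.
The harmony at that moment is Cb major triad (Cb, Eb, Gb); Ab5 is not a chord tone.
It is approached by leap up from Eb5 and left by step down to Gb5.
Leap in, step out — an appoggiatura.
The harmony at that moment is Db major triad (Db, F, Ab); Gb4 is not a chord tone.
It is approached by step up from F4 and left by step up to Ab4.
Step in, step out in the same direction — a passing tone.

Bb4 (beat 2) — escape tone; Ab5 (beat 7) — appoggiatura; Gb4 (beat 11) — passing tone.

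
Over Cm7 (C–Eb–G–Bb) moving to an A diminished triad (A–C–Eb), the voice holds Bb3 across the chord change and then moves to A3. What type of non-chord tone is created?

The harmony at that moment is A diminished triad (A, C, Eb); Bb3 is not a chord tone.
It is held over (the same pitch as the preceding Bb3) and left by step down to A3.
Held over from the previous chord and resolving down by step — a suspension.

Bb3 is a suspension.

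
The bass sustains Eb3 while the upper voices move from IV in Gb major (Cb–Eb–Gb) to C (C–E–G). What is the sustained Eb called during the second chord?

Pedal tone (pedal point).

The harmony at that moment is C major triad (C, E, G); Eb3 is not a chord tone.
It is held over (the same pitch as the preceding Eb3) and then sustained as the same pitch into the next harmony.
Sustained through a change of harmony — a pedal tone.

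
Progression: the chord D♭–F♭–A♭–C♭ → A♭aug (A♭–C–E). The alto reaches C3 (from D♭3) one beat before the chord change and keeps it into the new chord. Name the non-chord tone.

C3 is an anticipation.

The harmony at that moment is D♭ minor seventh chord (D♭, F♭, A♭, C♭); C3 is not a chord tone.
It is approached by step down from D♭3 and then sustained as the same pitch into the next harmony.
Arriving early and becoming a chord tone when the harmony changes — an anticipation.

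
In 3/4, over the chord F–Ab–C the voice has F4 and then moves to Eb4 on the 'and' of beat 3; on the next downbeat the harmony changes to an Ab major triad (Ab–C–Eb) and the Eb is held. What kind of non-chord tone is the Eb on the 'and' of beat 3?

Anticipation.

The harmony at that moment is F minor triad (F, Ab, C); Eb4 is not a chord tone.
It is approached by step down from F4 and then sustained as the same pitch into the next harmony.
Arriving early and becoming a chord tone when the harmony changes — an anticipation.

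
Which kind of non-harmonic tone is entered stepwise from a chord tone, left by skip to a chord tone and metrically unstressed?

Approach: by step. Departure: by leap. Metric position: weak.
Step in, leap out, from a weak position — an escape tone (échappée). (It is the mirror image of the appoggiatura, which leaps in and steps out on a strong beat.)

Escape tone.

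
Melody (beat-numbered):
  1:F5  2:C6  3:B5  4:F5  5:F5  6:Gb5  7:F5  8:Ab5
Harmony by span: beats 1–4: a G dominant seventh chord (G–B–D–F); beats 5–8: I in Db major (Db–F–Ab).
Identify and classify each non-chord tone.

The harmony at that moment is G dominant seventh chord (G, B, D, F); C6 is not a chord tone.
It is approached by leap up from F5 and left by step down to B5.
Leap in, step out — an appoggiatura.
The harmony at that moment is Db major triad (Db, F, Ab); Gb5 is not a chord tone.
It is approached by step up from F5 and left by step down to F5.
Step away and step back to the same note — a neighbor tone (upper neighbor).

C6 (beat 2) — appoggiatura; Gb5 (beat 6) — neighbor tone.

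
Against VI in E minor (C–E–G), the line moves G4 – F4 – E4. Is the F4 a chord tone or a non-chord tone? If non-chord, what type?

The harmony at that moment is C major triad (C, E, G); F4 is not a chord tone.
It is approached by step down from G4 and left by step down to E4.
Step in, step out in the same direction — a passing tone.

Non-chord tone — a passing tone.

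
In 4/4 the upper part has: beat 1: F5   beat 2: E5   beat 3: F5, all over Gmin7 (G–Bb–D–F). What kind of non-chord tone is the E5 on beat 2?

Lower neighbor tone.

The harmony at that moment is G minor seventh chord (G, Bb, D, F); E5 is not a chord tone.
It is approached by step down from F5 and left by step up to F5.
Step away and step back to the same note — a neighbor tone (lower neighbor).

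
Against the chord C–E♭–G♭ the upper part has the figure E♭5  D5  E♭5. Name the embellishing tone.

The harmony at that moment is C diminished triad (C, E♭, G♭); D5 is not a chord tone.
It is approached by step down from E♭5 and left by step up to E♭5.
Step away and step back to the same note — a neighbor tone (lower neighbor).

D5 is a neighbor tone.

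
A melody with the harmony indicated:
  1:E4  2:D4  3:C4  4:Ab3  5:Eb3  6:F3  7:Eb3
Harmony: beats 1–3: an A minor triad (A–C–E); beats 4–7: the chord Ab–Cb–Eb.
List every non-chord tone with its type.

D4 (beat 2) — passing tone; F3 (beat 6) — neighbor tone.

The harmony at that moment is A minor triad (A, C, E); D4 is not a chord tone.
It is approached by step down from E4 and left by step down to C4.
Step in, step out in the same direction — a passing tone.
The harmony at that moment is Ab minor triad (Ab, Cb, Eb); F3 is not a chord tone.
It is approached by step up from Eb3 and left by step down to Eb3.
Step away and step back to the same note — a neighbor tone (upper neighbor).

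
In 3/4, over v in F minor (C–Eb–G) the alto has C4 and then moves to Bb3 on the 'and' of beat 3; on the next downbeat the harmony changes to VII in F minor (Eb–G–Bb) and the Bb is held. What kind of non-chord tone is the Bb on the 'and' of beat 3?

The harmony at that moment is C minor triad (C, Eb, G); Bb3 is not a chord tone.
It is approached by step down from C4 and then sustained as the same pitch into the next harmony.
Arriving early and becoming a chord tone when the harmony changes — an anticipation.

Anticipation.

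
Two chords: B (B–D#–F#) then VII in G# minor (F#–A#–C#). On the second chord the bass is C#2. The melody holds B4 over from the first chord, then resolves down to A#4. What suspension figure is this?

At the second chord the bass is C#2. The suspended B4 lies a seventh above the bass; after resolving down by step to A#4, the interval above the bass becomes a sixth.
Suspension figures are named by those two intervals: 7–6.

7–6 suspension.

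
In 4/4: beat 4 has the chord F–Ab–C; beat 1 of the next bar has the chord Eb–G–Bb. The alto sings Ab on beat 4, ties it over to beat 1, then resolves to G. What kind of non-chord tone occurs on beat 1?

The harmony at that moment is Eb major triad (Eb, G, Bb); Ab is not a chord tone.
It is held over (the same pitch as the preceding Ab) and left by step down to G.
Held over from the previous chord and resolving down by step — a suspension.

Suspension.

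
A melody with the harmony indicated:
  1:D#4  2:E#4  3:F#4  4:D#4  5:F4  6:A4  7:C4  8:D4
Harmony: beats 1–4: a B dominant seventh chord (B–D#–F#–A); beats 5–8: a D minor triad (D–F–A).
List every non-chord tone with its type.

The harmony at that moment is B dominant seventh chord (B, D#, F#, A); E#4 is not a chord tone.
It is approached by step up from D#4 and left by step up to F#4.
Step in, step out in the same direction — a passing tone.
The harmony at that moment is D minor triad (D, F, A); C4 is not a chord tone.
It is approached by leap down from A4 and left by step up to D4.
Leap in, step out — an appoggiatura.

E#4 (beat 2) — passing tone; C4 (beat 7) — appoggiatura.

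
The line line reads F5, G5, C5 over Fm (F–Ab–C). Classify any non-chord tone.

The harmony at that moment is F minor triad (F, Ab, C); G5 is not a chord tone.
It is approached by step up from F5 and left by leap down to C5.
Step in, leap out — an escape tone.

G5 is an escape tone.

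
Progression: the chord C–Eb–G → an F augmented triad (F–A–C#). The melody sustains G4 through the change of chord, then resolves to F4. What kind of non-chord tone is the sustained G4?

The harmony at that moment is F augmented triad (F, A, C#); G4 is not a chord tone.
It is held over (the same pitch as the preceding G4) and left by step down to F4.
Held over from the previous chord and resolving down by step — a suspension.

G4 is a suspension.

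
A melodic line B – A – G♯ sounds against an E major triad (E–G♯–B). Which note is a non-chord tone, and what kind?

The harmony at that moment is E major triad (E, G♯, B); A is not a chord tone.
It is approached by step down from B and left by step down to G♯.
Step in, step out in the same direction — a passing tone.

A is a passing tone.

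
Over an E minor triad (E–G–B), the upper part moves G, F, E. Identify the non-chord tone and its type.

The harmony at that moment is E minor triad (E, G, B); F is not a chord tone.
It is approached by step down from G and left by step down to E.
Step in, step out in the same direction — a passing tone.

F is a passing tone.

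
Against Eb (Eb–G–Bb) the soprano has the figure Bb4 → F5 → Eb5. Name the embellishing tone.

F5 is an appoggiatura.

The harmony at that moment is Eb major triad (Eb, G, Bb); F5 is not a chord tone.
It is approached by leap up from Bb4 and left by step down to Eb5.
Leap in, step out — an appoggiatura.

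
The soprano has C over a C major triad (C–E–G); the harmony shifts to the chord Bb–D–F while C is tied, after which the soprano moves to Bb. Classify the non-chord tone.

The harmony at that moment is Bb major triad (Bb, D, F); C is not a chord tone.
It is held over (the same pitch as the preceding C) and left by step down to Bb.
Held over from the previous chord and resolving down by step — a suspension.

C is a suspension.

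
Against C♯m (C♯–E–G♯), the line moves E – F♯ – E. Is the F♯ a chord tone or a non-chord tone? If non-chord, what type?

The harmony at that moment is C♯ minor triad (C♯, E, G♯); F♯ is not a chord tone.
It is approached by step up from E and left by step down to E.
Step away and step back to the same note — a neighbor tone (upper neighbor).

Non-chord tone — a neighbor tone.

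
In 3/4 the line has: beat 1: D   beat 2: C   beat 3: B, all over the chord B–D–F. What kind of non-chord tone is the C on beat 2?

The harmony at that moment is B diminished triad (B, D, F); C is not a chord tone.
It is approached by step down from D and left by step down to B.
Step in, step out in the same direction — a passing tone.

Passing tone.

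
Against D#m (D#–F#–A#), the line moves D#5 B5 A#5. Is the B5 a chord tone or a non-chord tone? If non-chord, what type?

Non-chord tone — an appoggiatura.

The harmony at that moment is D# minor triad (D#, F#, A#); B5 is not a chord tone.
It is approached by leap up from D#5 and left by step down to A#5.
Leap in, step out — an appoggiatura.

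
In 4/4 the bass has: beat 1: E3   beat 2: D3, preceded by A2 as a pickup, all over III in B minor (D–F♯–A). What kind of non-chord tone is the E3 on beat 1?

The harmony at that moment is D major triad (D, F♯, A); E3 is not a chord tone.
It is approached by leap up from A2 and left by step down to D3.
Leap in, step out, metrically accented — an appoggiatura.

Appoggiatura.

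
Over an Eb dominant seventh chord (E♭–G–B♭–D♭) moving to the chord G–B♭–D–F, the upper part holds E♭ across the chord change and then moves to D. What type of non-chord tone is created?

The harmony at that moment is G minor seventh chord (G, B♭, D, F); E♭ is not a chord tone.
It is held over (the same pitch as the preceding E♭) and left by step down to D.
Held over from the previous chord and resolving down by step — a suspension.

E♭ is a suspension.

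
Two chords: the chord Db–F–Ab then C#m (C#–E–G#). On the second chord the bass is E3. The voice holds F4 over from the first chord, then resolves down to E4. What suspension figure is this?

At the second chord the bass is E3. The suspended F4 lies a ninth above the bass; after resolving down by step to E4, the interval above the bass becomes an octave.
Suspension figures are named by those two intervals: 9–8.

9–8 suspension.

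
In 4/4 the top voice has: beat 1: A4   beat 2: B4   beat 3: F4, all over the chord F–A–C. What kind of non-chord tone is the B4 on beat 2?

Escape tone.

The harmony at that moment is F major triad (F, A, C); B4 is not a chord tone.
It is approached by step up from A4 and left by leap down to F4.
Step in, leap out, on a weak beat — an escape tone.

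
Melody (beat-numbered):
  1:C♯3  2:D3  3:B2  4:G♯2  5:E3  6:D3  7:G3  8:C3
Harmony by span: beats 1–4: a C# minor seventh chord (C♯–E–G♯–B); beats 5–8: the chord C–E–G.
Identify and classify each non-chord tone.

D3 (beat 2) — escape tone; D3 (beat 6) — escape tone.

The harmony at that moment is C♯ minor seventh chord (C♯, E, G♯, B); D3 is not a chord tone.
It is approached by step up from C♯3 and left by leap down to B2.
Step in, leap out — an escape tone.
The harmony at that moment is C major triad (C, E, G); D3 is not a chord tone.
It is approached by step down from E3 and left by leap up to G3.
Step in, leap out — an escape tone.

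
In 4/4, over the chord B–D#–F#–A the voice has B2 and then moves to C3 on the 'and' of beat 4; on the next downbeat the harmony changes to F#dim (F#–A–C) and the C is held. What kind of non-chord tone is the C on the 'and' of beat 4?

Anticipation.

The harmony at that moment is B dominant seventh chord (B, D#, F#, A); C3 is not a chord tone.
It is approached by step up from B2 and then sustained as the same pitch into the next harmony.
Arriving early and becoming a chord tone when the harmony changes — an anticipation.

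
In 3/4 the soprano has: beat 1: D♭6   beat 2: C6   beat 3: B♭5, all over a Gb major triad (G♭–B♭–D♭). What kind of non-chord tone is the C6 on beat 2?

Passing tone.

The harmony at that moment is G♭ major triad (G♭, B♭, D♭); C6 is not a chord tone.
It is approached by step down from D♭6 and left by step down to B♭5.
Step in, step out in the same direction — a passing tone.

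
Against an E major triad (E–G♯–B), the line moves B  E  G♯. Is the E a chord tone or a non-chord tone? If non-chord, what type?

Chord tone (the root of E major triad).

E major triad contains E, G♯, B; E is the root, so it is a chord tone.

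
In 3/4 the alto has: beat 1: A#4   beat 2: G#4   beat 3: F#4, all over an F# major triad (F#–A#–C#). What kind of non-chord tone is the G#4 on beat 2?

The harmony at that moment is F# major triad (F#, A#, C#); G#4 is not a chord tone.
It is approached by step down from A#4 and left by step down to F#4.
Step in, step out in the same direction — a passing tone.

Passing tone.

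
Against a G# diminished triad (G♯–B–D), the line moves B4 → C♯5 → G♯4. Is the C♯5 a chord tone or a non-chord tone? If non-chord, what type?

The harmony at that moment is G♯ diminished triad (G♯, B, D); C♯5 is not a chord tone.
It is approached by step up from B4 and left by leap down to G♯4.
Step in, leap out — an escape tone.

Non-chord tone — an escape tone.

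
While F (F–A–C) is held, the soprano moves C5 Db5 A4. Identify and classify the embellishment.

The harmony at that moment is F major triad (F, A, C); Db5 is not a chord tone.
It is approached by step up from C5 and left by leap down to A4.
Step in, leap out — an escape tone.

Db5 is an escape tone.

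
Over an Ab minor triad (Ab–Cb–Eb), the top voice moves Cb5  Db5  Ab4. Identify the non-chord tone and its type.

Db5 is an escape tone.

The harmony at that moment is Ab minor triad (Ab, Cb, Eb); Db5 is not a chord tone.
It is approached by step up from Cb5 and left by leap down to Ab4.
Step in, leap out — an escape tone.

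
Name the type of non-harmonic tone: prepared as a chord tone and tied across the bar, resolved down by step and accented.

Approach: by preparation — the pitch is first a chord tone, then held (tied or repeated) while the harmony changes under it. Departure: down by step. Metric position: strong.
A prepared dissonance that resolves downward by step — a suspension. (The same figure resolving upward would be a retardation.)

Suspension.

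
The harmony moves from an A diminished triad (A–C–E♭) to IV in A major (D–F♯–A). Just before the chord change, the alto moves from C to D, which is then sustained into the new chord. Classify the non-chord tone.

D is an anticipation.

The harmony at that moment is A diminished triad (A, C, E♭); D is not a chord tone.
It is approached by step up from C and then sustained as the same pitch into the next harmony.
Arriving early and becoming a chord tone when the harmony changes — an anticipation.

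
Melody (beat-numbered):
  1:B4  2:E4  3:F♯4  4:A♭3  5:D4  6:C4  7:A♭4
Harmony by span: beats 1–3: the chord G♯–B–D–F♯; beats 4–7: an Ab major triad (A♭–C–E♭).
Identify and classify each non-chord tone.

The harmony at that moment is G♯ half-diminished seventh chord (G♯, B, D, F♯); E4 is not a chord tone.
It is approached by leap down from B4 and left by step up to F♯4.
Leap in, step out — an appoggiatura.
The harmony at that moment is A♭ major triad (A♭, C, E♭); D4 is not a chord tone.
It is approached by leap up from A♭3 and left by step down to C4.
Leap in, step out — an appoggiatura.

E4 (beat 2) — appoggiatura; D4 (beat 5) — appoggiatura.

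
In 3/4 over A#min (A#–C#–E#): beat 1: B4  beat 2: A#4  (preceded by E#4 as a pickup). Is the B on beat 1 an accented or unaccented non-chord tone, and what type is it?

The harmony at that moment is A# minor triad (A#, C#, E#); B4 is not a chord tone.
It is approached by leap up from E#4 and left by step down to A#4.
Leap in, step out — an appoggiatura.
It falls on the downbeat, so it is accented.

Accented appoggiatura.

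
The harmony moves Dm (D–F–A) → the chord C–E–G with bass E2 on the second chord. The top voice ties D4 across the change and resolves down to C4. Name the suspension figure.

7–6 suspension.

At the second chord the bass is E2. The suspended D4 lies a seventh above the bass; after resolving down by step to C4, the interval above the bass becomes a sixth.
Suspension figures are named by those two intervals: 7–6.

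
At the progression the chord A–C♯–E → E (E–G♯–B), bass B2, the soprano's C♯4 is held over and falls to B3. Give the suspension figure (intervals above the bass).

At the second chord the bass is B2. The suspended C♯4 lies a ninth above the bass; after resolving down by step to B3, the interval above the bass becomes an octave.
Suspension figures are named by those two intervals: 9–8.

9–8 suspension.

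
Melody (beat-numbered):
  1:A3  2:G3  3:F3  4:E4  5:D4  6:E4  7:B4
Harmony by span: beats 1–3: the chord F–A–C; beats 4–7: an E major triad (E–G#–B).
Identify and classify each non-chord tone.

The harmony at that moment is F major triad (F, A, C); G3 is not a chord tone.
It is approached by step down from A3 and left by step down to F3.
Step in, step out in the same direction — a passing tone.
The harmony at that moment is E major triad (E, G#, B); D4 is not a chord tone.
It is approached by step down from E4 and left by step up to E4.
Step away and step back to the same note — a neighbor tone (lower neighbor).

G3 (beat 2) — passing tone; D4 (beat 5) — neighbor tone.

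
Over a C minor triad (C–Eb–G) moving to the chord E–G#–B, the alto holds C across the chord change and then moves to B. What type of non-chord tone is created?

The harmony at that moment is E major triad (E, G#, B); C is not a chord tone.
It is held over (the same pitch as the preceding C) and left by step down to B.
Held over from the previous chord and resolving down by step — a suspension.

C is a suspension.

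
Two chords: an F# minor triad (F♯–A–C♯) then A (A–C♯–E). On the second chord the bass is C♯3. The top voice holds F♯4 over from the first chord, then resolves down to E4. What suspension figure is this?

4–3 suspension.

At the second chord the bass is C♯3. The suspended F♯4 lies a fourth above the bass; after resolving down by step to E4, the interval above the bass becomes a third.
Suspension figures are named by those two intervals: 4–3.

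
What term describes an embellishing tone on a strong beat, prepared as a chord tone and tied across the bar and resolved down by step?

Suspension.

Approach: by preparation — the pitch is first a chord tone, then held (tied or repeated) while the harmony changes under it. Departure: down by step. Metric position: strong.
A prepared dissonance that resolves downward by step — a suspension. (The same figure resolving upward would be a retardation.)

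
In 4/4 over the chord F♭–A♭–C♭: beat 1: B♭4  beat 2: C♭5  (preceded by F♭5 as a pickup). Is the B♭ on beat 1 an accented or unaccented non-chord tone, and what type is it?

The harmony at that moment is F♭ major triad (F♭, A♭, C♭); B♭4 is not a chord tone.
It is approached by leap down from F♭5 and left by step up to C♭5.
Leap in, step out — an appoggiatura.
It falls on the downbeat, so it is accented.

Accented appoggiatura.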